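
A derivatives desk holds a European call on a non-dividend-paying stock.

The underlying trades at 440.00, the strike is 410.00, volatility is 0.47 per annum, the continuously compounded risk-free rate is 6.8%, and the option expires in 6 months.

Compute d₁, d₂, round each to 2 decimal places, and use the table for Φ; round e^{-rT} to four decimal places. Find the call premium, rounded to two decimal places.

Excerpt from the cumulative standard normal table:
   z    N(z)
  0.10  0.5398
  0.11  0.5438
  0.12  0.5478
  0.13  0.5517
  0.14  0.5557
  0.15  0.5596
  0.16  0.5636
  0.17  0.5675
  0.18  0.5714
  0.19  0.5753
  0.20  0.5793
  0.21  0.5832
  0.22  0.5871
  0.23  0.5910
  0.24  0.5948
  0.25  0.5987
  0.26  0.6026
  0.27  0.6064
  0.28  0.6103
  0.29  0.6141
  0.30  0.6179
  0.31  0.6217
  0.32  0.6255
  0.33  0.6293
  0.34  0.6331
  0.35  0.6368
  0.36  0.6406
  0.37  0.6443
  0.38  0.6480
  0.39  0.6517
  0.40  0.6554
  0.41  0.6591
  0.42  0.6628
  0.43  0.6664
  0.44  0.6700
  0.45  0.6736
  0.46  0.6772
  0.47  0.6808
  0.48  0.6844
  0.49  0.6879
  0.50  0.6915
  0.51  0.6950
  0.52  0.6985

79.36

T = 0.5;  σ√T = 0.3323
d₁ = [ln(440/410) + (0.068 + 0.47²/2)·0.5] / 0.3323 = [0.0706 + 0.0892] / 0.3323 = 0.4810 ≈ 0.48
d₂ = d₁ − σ√T = 0.4810 − 0.3323 = 0.1486 ≈ 0.15
exp(−rT) = exp(−0.068·0.5) = 0.9666
N(d₁) = N(0.48) = 0.6844;  N(d₂) = N(0.15) = 0.5596
C = 440·0.6844 − 410·0.9666·0.5596 = 301.1360 − 221.7728 = 79.3632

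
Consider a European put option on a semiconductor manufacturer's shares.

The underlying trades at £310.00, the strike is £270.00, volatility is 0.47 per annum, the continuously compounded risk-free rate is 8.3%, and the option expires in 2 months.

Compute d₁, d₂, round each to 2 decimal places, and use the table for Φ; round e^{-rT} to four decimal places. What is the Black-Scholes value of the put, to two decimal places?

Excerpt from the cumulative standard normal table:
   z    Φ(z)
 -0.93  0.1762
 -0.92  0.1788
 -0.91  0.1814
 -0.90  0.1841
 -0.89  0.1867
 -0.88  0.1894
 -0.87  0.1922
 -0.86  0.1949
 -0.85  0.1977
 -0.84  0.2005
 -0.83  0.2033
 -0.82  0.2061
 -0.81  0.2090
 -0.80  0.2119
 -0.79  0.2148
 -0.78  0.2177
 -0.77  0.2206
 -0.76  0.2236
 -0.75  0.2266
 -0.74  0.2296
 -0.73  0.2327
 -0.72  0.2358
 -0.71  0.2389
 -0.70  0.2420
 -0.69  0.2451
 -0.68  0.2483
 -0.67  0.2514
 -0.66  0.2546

£6.57

σ√T = 0.47·√0.1667 = 0.1919
d₁ = [ln(310/270) + (0.083 + 0.47²/2)·0.1667] / 0.1919 = [0.1382 + 0.0322] / 0.1919 = 0.8880 ≈ 0.89
d₂ = d₁ − σ√T = 0.8880 − 0.1919 = 0.6962 ≈ 0.70
e^(−rT) = e^(−0.083·0.1667) = 0.9863
P = 270·0.9863·N(-0.70) − 310·N(-0.89) = 270·0.9863·0.2420 − 310·0.1867 = 64.4448 − 57.8770 = 6.5678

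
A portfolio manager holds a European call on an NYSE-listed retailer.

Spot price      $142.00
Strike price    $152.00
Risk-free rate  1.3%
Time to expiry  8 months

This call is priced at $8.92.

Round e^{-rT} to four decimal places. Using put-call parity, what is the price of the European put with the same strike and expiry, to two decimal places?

$17.61

e^(−rT) = e^(−0.013·0.6667) = 0.9914
Put-call parity: C − P = S − K·e^(−rT) = 142 − 152·0.9914 = 142 − 150.6928 = -8.6928
P = C − (C − P) = 8.92 − (-8.6928) = 17.6128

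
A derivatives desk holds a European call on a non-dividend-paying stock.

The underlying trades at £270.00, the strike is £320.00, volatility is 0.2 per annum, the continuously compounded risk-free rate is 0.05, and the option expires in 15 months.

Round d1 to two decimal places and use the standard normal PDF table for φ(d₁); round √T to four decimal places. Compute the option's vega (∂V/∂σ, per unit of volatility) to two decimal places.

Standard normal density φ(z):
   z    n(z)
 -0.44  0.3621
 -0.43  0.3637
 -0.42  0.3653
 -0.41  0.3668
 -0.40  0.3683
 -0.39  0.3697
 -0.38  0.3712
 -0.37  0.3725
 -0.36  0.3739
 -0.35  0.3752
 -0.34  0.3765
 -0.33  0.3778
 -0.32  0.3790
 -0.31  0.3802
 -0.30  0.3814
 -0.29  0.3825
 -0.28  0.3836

T = 1.25;  σ√T = 0.2236
d₁ = [ln(270/320) + (0.05 + 0.2²/2)·1.25] / 0.2236 = [-0.1699 + 0.0875] / 0.2236 = -0.3685 → -0.37
√T = √1.25 = 1.1180
φ(d₁) = φ(-0.37) = 0.3725
vega = S·φ(d₁)·√T = 270·0.3725·1.1180 = 112.4429

112.44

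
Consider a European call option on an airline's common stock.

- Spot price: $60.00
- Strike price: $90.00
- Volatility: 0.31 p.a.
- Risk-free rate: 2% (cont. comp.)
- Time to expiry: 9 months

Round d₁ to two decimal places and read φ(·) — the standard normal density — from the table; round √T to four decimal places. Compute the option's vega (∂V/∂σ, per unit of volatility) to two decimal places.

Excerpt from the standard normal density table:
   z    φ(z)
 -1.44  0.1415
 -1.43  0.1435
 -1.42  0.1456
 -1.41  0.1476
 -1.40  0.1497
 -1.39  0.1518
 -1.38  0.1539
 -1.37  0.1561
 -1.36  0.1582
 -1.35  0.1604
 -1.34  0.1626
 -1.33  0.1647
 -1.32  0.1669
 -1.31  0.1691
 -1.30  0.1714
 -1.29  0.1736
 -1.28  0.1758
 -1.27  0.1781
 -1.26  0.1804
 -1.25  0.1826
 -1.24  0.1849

σ√T = 0.31 × 0.8660 = 0.2685
d₁ = [ln(60/90) + (0.02 + 0.31²/2)·0.75] / 0.2685 = [-0.4055 + 0.0510] / 0.2685 = -1.3202 → -1.32
√T = √0.75 = 0.8660
φ(d₁) = φ(-1.32) = 0.1669
vega = S·φ(d₁)·√T = 60·0.1669·0.8660 = 8.6721
(The put has the same vega.)

8.67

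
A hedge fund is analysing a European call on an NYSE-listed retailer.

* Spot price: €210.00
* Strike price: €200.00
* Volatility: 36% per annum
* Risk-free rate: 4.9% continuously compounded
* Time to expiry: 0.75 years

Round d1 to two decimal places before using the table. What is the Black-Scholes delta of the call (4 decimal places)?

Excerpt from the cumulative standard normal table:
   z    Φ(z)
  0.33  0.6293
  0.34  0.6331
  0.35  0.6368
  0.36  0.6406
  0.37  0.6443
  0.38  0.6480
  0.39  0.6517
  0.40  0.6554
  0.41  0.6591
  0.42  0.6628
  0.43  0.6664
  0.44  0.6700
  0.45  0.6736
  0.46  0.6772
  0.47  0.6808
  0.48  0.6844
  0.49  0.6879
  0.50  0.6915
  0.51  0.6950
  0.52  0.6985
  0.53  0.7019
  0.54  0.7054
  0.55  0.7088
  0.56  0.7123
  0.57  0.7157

σ√T = 0.36·√0.75 = 0.3118
d₁ = [ln(210/200) + (0.049 + 0.36²/2)·0.75] / 0.3118 = [0.0488 + 0.0853] / 0.3118 = 0.4303 ≈ 0.43
N(d₁) = N(0.43) = 0.6664
Δ_call = N(d₁) = 0.6664

0.6664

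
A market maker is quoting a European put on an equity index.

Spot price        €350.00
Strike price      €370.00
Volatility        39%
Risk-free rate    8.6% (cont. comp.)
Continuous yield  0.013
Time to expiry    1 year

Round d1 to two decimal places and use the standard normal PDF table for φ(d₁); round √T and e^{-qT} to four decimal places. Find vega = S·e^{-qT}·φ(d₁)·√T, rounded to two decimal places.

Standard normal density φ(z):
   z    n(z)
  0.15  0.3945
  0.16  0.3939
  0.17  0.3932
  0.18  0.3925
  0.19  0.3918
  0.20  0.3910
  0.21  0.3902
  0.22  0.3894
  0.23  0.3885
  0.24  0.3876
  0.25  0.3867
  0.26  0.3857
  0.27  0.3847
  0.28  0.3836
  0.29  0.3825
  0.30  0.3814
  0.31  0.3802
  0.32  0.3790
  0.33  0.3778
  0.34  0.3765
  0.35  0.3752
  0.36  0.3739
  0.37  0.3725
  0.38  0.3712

133.91

T = 1;  σ√T = 0.3900
d₁ = [ln(350/370) + (0.086 − 0.013 + ½·0.39²)·1] / (σ√T) = (-0.0556 + 0.1491) / 0.3900 = 0.2397 ⇒ 0.24
√T = √1 = 1.0000
φ(d₁) = φ(0.24) = 0.3876
exp(−qT) = exp(−0.013·1) = 0.9871
vega = S·exp(−qT)·φ(d₁)·√T = 350·0.9871·0.3876·1.0000 = 133.9100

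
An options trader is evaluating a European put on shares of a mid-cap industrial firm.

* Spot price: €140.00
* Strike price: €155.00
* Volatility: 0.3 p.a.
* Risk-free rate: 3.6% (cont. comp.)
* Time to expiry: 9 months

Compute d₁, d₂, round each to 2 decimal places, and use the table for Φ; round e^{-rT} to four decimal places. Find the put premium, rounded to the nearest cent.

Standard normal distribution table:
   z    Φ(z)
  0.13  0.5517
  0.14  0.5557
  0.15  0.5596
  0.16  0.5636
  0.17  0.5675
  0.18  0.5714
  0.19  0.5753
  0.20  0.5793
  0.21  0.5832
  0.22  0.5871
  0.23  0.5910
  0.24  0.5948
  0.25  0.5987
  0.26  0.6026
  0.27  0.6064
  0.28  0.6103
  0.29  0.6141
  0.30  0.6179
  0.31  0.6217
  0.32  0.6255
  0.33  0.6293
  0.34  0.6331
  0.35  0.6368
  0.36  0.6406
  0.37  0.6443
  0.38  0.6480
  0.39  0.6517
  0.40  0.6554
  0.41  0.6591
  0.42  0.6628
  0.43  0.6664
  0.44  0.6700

σ√T = 0.3 × 0.8660 = 0.2598
d₁ = [ln(140/155) + (0.036 + 0.3²/2)·0.75] / 0.2598 = [-0.1018 + 0.0607] / 0.2598 = -0.1579 → -0.16
d₂ = d₁ − σ√T = -0.1579 − 0.2598 = -0.4177 → -0.42
e^(−rT) = e^(−0.036·0.75) = 0.9734
N(−d₂) = N(0.42) = 0.6628;  N(−d₁) = N(0.16) = 0.5636
P = 155·0.9734·0.6628 − 140·0.5636 = 100.0013 − 78.9040 = 21.0973

€21.10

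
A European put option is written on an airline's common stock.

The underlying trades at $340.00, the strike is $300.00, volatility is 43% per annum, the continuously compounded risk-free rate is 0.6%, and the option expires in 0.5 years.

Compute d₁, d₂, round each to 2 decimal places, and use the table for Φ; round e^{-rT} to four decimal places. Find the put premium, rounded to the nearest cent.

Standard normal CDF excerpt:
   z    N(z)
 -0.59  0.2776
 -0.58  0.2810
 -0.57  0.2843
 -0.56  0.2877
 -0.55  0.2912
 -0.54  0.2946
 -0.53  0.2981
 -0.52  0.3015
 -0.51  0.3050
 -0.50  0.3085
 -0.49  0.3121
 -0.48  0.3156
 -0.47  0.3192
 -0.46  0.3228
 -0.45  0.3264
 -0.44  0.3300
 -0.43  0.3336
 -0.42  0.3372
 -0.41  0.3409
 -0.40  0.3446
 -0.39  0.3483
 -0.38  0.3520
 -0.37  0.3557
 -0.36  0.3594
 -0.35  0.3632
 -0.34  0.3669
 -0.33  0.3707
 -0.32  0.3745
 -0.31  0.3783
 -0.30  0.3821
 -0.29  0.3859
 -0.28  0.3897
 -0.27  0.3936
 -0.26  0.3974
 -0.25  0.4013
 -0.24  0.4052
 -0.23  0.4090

$21.06

σ√T = 0.43 × 0.7071 = 0.3041
d₁ = [ln(340/300) + (0.006 + ½·0.43²)·0.5] / (σ√T) = (0.1252 + 0.0492) / 0.3041 = 0.5735 ⇒ 0.57
d₂ = 0.5735 − 0.3041 = 0.2695 ⇒ 0.27
exp(−rT) = exp(−0.006·0.5) = 0.9970
P = 300·0.9970·N(-0.27) − 340·N(-0.57) = 300·0.9970·0.3936 − 340·0.2843 = 117.7258 − 96.6620 = 21.0638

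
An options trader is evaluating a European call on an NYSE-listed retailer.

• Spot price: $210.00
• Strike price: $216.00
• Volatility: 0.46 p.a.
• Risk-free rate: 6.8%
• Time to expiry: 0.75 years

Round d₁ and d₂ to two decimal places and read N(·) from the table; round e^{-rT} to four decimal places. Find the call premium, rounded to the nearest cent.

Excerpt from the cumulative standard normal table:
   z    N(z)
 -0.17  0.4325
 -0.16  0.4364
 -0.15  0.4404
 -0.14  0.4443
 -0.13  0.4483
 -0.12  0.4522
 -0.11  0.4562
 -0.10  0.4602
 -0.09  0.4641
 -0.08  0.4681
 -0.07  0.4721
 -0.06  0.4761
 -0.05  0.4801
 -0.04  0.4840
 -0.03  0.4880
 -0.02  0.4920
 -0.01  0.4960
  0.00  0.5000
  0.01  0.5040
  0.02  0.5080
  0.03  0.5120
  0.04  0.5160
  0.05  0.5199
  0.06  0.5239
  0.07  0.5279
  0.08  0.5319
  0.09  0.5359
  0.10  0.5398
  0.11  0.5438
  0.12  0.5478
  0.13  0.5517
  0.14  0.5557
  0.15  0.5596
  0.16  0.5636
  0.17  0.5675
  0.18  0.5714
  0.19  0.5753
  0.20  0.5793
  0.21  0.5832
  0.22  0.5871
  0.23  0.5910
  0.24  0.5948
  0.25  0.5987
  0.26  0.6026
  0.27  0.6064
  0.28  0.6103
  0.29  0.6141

$35.35

σ√T = 0.46 × 0.8660 = 0.3984
ln(S/K) + (r + σ²/2)T = ln(210/216) + (0.068 + 0.46²/2)·0.75 = -0.0282 + 0.1304 = 0.1022
d₁ = 0.1022 / 0.3984 = 0.2565 which rounds to 0.26
d₂ = d₁ − σ√T = 0.2565 − 0.3984 = -0.1419 which rounds to -0.14
e^(−rT) = e^(−0.068·0.75) = 0.9503
N(d₁) = N(0.26) = 0.6026;  N(d₂) = N(-0.14) = 0.4443
C = 210·0.6026 − 216·0.9503·0.4443 = 126.5460 − 91.1992 = 35.3468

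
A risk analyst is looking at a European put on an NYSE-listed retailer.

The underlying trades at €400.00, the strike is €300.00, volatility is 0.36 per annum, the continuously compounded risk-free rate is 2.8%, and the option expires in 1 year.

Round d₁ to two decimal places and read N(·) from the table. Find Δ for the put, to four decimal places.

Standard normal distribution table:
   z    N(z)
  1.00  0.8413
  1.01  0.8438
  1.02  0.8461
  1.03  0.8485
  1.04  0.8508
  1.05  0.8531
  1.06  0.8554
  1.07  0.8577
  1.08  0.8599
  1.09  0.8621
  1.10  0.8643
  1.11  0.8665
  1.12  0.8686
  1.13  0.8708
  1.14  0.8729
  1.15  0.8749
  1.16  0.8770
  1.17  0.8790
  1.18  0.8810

T = 1;  σ√T = 0.3600
d₁ = [ln(400/300) + (0.028 + 0.36²/2)·1] / 0.3600 = [0.2877 + 0.0928] / 0.3600 = 1.0569 ⇒ 1.06
N(d₁) = N(1.06) = 0.8554
Δ_put = N(d₁) − 1 = 0.8554 − 1 = -0.1446

-0.1446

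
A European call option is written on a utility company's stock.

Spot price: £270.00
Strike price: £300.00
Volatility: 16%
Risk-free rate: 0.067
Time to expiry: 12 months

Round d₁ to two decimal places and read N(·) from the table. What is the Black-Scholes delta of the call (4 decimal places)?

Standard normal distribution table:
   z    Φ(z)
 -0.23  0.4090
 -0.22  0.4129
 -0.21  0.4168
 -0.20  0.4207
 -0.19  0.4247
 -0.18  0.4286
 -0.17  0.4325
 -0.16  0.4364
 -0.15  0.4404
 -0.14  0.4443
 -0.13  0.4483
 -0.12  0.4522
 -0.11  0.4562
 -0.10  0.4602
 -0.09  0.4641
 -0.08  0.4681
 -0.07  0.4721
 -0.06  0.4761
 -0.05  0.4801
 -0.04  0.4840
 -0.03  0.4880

0.4364

T = 1;  σ√T = 0.1600
ln(S/K) + (r + σ²/2)T = ln(270/300) + (0.067 + 0.16²/2)·1 = -0.1054 + 0.0798 = -0.0256
d₁ = -0.0256 / 0.1600 = -0.1598 ≈ -0.16
N(d₁) = N(-0.16) = 0.4364
Δ_call = N(d₁) = 0.4364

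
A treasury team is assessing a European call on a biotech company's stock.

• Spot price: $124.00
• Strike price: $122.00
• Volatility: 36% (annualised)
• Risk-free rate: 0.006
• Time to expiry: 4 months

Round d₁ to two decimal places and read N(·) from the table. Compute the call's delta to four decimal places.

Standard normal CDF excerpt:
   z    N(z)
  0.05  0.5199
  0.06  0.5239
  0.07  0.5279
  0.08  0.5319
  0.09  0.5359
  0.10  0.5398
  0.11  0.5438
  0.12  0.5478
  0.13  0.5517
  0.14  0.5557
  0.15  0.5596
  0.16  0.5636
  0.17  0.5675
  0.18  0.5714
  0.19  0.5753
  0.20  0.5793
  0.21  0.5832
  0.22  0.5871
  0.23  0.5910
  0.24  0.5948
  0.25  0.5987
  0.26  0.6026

0.5753

σ√T = 0.36 × 0.5774 = 0.2078
d₁ = [ln(124/122) + (0.006 + 0.36²/2)·0.3333] / 0.2078 = [0.0163 + 0.0236] / 0.2078 = 0.1918 ≈ 0.19
N(d₁) = N(0.19) = 0.5753
Δ_call = N(d₁) = 0.5753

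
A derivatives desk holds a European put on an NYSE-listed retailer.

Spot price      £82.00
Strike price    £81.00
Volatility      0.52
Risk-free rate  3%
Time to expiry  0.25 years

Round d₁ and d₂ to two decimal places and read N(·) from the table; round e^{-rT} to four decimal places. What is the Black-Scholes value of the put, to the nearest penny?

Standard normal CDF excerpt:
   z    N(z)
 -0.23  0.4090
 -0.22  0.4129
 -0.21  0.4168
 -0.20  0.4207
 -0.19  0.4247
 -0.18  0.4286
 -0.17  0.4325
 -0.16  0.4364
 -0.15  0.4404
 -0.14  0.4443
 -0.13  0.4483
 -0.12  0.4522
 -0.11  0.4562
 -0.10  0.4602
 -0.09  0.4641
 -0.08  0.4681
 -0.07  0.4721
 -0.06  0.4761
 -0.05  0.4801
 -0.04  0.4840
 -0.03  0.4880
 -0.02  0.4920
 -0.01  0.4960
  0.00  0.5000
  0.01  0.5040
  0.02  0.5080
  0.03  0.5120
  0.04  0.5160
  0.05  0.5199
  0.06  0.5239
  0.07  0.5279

£7.62

T = 0.25;  σ√T = 0.2600
d₁ = [ln(82/81) + (0.03 + 0.52²/2)·0.25] / 0.2600 = [0.0123 + 0.0413] / 0.2600 = 0.2060 ⇒ 0.21
d₂ = d₁ − σ√T = 0.2060 − 0.2600 = -0.0540 ⇒ -0.05
exp(−rT) = exp(−0.03·0.25) = 0.9925
N(−d₂) = N(0.05) = 0.5199;  N(−d₁) = N(-0.21) = 0.4168
P = 81·0.9925·0.5199 − 82·0.4168 = 41.7961 − 34.1776 = 7.6185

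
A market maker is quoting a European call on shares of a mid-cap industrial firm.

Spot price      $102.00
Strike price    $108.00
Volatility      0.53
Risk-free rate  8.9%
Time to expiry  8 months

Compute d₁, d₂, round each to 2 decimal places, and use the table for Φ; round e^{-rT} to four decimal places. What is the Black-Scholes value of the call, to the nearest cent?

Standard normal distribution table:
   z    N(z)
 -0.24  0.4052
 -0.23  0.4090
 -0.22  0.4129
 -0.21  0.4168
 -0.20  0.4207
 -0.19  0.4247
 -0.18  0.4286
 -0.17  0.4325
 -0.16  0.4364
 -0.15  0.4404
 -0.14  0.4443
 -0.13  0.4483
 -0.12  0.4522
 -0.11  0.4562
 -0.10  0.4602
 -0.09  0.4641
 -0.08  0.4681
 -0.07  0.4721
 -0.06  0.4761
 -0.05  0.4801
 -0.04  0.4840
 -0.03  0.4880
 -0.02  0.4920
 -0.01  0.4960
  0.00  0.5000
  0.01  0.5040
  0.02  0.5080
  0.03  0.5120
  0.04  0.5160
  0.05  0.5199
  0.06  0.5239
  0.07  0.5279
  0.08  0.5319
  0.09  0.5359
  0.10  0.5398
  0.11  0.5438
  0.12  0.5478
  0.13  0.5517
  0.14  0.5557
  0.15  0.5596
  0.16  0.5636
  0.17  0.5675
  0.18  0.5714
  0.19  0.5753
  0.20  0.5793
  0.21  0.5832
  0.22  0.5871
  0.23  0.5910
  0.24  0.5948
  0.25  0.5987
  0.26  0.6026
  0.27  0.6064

$17.46

σ√T = 0.53·√0.6667 = 0.4327
d₁ = [ln(102/108) + (0.089 + ½·0.53²)·0.6667] / (σ√T) = (-0.0572 + 0.1530) / 0.4327 = 0.2214 → 0.22
d₂ = 0.2214 − 0.4327 = -0.2113 → -0.21
exp(−rT) = exp(−0.089·0.6667) = 0.9424
C = 102·N(0.22) − 108·0.9424·N(-0.21) = 102·0.5871 − 108·0.9424·0.4168 = 59.8842 − 42.4216 = 17.4626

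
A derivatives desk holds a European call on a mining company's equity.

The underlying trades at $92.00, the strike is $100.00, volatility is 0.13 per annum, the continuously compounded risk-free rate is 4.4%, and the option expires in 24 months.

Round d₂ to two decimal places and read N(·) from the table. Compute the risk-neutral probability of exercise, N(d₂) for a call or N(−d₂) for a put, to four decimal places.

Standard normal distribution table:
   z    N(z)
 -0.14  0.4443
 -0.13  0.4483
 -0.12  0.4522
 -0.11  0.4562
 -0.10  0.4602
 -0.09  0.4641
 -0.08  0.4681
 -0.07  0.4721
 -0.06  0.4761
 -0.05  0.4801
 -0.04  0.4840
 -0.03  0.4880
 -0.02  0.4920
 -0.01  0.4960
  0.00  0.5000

0.4721

σ√T = 0.13·√2 = 0.1838
d₁ = [ln(92/100) + (0.044 + 0.13²/2)·2] / 0.1838 = [-0.0834 + 0.1049] / 0.1838 = 0.1170 ⇒ 0.12
d₂ = d₁ − σ√T = 0.1170 − 0.1838 = -0.0668 ⇒ -0.07
Pr(exercise) under Q = N(d₂) = 0.4721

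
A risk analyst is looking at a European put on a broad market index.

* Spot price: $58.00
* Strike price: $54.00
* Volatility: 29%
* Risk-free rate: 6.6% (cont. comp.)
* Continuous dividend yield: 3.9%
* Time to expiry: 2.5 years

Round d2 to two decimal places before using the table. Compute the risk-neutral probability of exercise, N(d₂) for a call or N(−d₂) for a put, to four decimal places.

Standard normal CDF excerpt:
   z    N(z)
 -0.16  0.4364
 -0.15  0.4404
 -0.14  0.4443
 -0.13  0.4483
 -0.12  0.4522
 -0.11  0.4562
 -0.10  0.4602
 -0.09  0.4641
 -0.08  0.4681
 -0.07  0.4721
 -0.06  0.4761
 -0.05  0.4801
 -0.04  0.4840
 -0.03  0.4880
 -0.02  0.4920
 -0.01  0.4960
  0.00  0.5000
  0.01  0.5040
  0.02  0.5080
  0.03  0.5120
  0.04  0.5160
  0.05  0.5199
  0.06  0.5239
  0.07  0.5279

T = 2.5;  σ√T = 0.4585
d₁ = [ln(58/54) + (0.066 − 0.039 + ½·0.29²)·2.5] / (σ√T) = (0.0715 + 0.1726) / 0.4585 = 0.5323 ≈ 0.53
d₂ = 0.5323 − 0.4585 = 0.0738 ≈ 0.07
Pr(exercise) under Q = N(−d₂) = N(-0.07) = 0.4721

0.4721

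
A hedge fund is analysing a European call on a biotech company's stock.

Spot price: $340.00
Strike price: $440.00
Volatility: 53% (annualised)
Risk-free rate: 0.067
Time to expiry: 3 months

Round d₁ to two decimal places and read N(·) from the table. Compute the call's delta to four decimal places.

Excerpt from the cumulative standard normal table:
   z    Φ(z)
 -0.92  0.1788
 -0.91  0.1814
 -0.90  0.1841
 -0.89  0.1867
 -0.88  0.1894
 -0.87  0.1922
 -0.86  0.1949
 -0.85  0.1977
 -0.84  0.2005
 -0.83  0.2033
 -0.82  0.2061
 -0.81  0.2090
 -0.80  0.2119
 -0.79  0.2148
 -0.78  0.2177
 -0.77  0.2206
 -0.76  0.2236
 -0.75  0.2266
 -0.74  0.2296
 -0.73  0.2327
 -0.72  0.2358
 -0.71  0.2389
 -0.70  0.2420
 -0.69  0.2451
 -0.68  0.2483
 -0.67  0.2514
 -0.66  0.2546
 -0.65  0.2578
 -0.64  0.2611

T = 0.25;  σ√T = 0.2650
d₁ = [ln(340/440) + (0.067 + ½·0.53²)·0.25] / (σ√T) = (-0.2578 + 0.0519) / 0.2650 = -0.7772 ⇒ -0.78
N(d₁) = N(-0.78) = 0.2177
Δ_call = N(d₁) = 0.2177

0.2177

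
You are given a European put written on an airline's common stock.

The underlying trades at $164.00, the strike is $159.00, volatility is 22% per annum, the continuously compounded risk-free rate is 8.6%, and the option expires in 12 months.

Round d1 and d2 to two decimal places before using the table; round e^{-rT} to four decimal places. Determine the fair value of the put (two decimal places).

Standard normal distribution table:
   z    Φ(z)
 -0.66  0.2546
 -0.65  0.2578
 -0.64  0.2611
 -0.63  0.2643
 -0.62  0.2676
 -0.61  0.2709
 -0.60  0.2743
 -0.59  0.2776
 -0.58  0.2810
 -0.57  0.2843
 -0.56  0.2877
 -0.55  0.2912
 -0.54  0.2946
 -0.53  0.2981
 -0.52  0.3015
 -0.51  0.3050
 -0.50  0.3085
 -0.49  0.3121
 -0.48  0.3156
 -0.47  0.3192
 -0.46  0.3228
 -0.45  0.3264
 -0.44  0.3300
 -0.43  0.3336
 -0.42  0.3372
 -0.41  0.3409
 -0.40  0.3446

σ√T = 0.22·√1 = 0.2200
d₁ = [ln(164/159) + (0.086 + 0.22²/2)·1] / 0.2200 = [0.0310 + 0.1102] / 0.2200 = 0.6416 which rounds to 0.64
d₂ = d₁ − σ√T = 0.6416 − 0.2200 = 0.4216 which rounds to 0.42
exp(−rT) = exp(−0.086·1) = 0.9176
N(−d₂) = N(-0.42) = 0.3372;  N(−d₁) = N(-0.64) = 0.2611
P = 159·0.9176·0.3372 − 164·0.2611 = 49.1969 − 42.8204 = 6.3765

$6.38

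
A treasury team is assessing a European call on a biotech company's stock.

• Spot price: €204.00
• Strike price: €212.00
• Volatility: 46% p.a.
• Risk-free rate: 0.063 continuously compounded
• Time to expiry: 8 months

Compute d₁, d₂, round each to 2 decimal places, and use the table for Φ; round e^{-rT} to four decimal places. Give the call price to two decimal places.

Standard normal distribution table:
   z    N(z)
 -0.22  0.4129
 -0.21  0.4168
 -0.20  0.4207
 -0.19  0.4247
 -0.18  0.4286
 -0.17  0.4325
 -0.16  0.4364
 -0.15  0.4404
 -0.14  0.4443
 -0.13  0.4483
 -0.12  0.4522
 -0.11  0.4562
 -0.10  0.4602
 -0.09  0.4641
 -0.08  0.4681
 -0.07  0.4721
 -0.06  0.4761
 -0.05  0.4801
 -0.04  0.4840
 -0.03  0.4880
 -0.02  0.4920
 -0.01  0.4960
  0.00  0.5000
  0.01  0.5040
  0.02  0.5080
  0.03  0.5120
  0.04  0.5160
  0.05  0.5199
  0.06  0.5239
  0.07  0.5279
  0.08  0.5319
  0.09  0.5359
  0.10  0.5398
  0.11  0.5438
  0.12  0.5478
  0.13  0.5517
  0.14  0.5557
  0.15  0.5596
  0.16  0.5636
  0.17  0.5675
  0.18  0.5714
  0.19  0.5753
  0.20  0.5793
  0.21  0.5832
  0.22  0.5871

σ√T = 0.46·√0.6667 = 0.3756
d₁ = [ln(204/212) + (0.063 + ½·0.46²)·0.6667] / (σ√T) = (-0.0385 + 0.1125) / 0.3756 = 0.1972 ≈ 0.20
d₂ = 0.1972 − 0.3756 = -0.1784 ≈ -0.18
e^(−rT) = e^(−0.063·0.6667) = 0.9589
N(d₁) = N(0.20) = 0.5793;  N(d₂) = N(-0.18) = 0.4286
C = 204·0.5793 − 212·0.9589·0.4286 = 118.1772 − 87.1287 = 31.0485

€31.05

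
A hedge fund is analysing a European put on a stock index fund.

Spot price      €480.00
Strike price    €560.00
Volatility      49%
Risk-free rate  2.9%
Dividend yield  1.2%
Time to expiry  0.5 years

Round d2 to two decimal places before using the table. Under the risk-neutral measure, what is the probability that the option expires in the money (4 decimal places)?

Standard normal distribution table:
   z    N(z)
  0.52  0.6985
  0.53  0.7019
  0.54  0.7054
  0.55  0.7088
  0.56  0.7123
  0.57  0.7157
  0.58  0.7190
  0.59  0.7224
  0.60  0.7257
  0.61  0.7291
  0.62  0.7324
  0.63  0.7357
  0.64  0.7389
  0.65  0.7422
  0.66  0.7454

0.7224

T = 0.5;  σ√T = 0.3465
d₁ = [ln(480/560) + (0.029 − 0.012 + 0.49²/2)·0.5] / 0.3465 = [-0.1542 + 0.0685] / 0.3465 = -0.2471 ⇒ -0.25
d₂ = d₁ − σ√T = -0.2471 − 0.3465 = -0.5936 ⇒ -0.59
Risk-neutral Pr[S_T < K] = N(−d₂) = N(0.59) = 0.7224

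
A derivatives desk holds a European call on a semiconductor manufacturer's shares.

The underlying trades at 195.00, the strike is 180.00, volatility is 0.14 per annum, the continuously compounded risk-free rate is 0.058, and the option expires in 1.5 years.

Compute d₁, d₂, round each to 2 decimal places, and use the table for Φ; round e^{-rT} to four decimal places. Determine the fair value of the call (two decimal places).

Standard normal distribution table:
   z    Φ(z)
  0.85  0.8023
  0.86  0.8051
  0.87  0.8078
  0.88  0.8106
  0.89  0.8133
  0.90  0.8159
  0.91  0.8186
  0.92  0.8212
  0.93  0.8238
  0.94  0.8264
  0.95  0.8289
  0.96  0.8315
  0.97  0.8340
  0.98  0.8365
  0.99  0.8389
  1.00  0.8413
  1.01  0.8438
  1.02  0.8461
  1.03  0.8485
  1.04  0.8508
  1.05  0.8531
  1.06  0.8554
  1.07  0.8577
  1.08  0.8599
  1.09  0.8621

σ√T = 0.14·√1.5 = 0.1715
d₁ = [ln(195/180) + (0.058 + 0.14²/2)·1.5] / 0.1715 = [0.0800 + 0.1017] / 0.1715 = 1.0599 → 1.06
d₂ = d₁ − σ√T = 1.0599 − 0.1715 = 0.8885 → 0.89
e^(−rT) = e^(−0.058·1.5) = 0.9167
N(d₁) = N(1.06) = 0.8554;  N(d₂) = N(0.89) = 0.8133
C = 195·0.8554 − 180·0.9167·0.8133 = 166.8030 − 134.1994 = 32.6036

32.60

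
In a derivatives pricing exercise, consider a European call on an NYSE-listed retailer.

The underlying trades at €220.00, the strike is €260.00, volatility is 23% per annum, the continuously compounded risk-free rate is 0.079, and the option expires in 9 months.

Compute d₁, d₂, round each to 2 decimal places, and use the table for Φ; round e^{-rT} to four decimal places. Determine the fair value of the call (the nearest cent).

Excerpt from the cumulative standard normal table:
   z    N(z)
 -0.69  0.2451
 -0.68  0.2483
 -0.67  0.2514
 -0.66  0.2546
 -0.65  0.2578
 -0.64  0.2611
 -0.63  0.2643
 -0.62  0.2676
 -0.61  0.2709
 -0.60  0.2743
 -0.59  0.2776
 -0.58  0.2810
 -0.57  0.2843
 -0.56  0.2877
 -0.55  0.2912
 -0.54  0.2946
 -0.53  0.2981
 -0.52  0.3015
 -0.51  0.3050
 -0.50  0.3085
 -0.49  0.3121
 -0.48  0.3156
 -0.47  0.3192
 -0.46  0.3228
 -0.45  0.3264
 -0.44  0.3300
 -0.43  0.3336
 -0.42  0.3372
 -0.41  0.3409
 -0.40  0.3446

T = 0.75;  σ√T = 0.1992
d₁ = [ln(220/260) + (0.079 + 0.23²/2)·0.75] / 0.1992 = [-0.1671 + 0.0791] / 0.1992 = -0.4416 → -0.44
d₂ = d₁ − σ√T = -0.4416 − 0.1992 = -0.6408 → -0.64
e^(−rT) = e^(−0.079·0.75) = 0.9425
N(d₁) = N(-0.44) = 0.3300;  N(d₂) = N(-0.64) = 0.2611
C = 220·0.3300 − 260·0.9425·0.2611 = 72.6000 − 63.9826 = 8.6174

€8.62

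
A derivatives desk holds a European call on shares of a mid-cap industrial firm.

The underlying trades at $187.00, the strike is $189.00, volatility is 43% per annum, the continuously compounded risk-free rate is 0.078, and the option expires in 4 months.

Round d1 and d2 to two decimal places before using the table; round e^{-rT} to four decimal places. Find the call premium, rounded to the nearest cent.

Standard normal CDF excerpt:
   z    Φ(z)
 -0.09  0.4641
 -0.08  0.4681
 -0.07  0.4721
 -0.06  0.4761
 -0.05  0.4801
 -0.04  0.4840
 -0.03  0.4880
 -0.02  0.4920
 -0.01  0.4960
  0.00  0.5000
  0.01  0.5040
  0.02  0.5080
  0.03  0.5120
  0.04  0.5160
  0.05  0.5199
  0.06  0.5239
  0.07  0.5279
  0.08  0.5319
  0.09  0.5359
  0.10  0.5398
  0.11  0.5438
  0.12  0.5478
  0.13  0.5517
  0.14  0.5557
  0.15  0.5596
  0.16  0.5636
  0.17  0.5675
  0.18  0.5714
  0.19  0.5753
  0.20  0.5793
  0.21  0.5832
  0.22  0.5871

T = 0.3333;  σ√T = 0.2483
d₁ = [ln(187/189) + (0.078 + 0.43²/2)·0.3333] / 0.2483 = [-0.0106 + 0.0568] / 0.2483 = 0.1860 ⇒ 0.19
d₂ = d₁ − σ√T = 0.1860 − 0.2483 = -0.0623 ⇒ -0.06
e^(−rT) = e^(−0.078·0.3333) = 0.9743
N(d₁) = N(0.19) = 0.5753;  N(d₂) = N(-0.06) = 0.4761
C = 187·0.5753 − 189·0.9743·0.4761 = 107.5811 − 87.6703 = 19.9108

$19.91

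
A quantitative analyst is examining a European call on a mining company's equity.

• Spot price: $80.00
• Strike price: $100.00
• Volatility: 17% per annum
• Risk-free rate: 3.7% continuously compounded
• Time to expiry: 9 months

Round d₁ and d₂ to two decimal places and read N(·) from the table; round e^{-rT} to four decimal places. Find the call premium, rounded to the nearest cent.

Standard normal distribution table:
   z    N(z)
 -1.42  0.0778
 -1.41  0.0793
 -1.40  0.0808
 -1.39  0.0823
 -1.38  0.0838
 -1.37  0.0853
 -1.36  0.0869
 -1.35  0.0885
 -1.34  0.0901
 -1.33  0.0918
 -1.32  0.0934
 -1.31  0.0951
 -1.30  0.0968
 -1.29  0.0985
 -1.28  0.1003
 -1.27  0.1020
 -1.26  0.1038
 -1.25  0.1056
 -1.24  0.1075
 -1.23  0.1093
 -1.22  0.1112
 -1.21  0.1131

T = 0.75;  σ√T = 0.1472
ln(S/K) + (r + σ²/2)T = ln(80/100) + (0.037 + 0.17²/2)·0.75 = -0.2231 + 0.0386 = -0.1846
d₁ = -0.1846 / 0.1472 = -1.2536 ⇒ -1.25
d₂ = d₁ − σ√T = -1.2536 − 0.1472 = -1.4008 ⇒ -1.40
exp(−rT) = exp(−0.037·0.75) = 0.9726
C = 80·N(-1.25) − 100·0.9726·N(-1.40) = 80·0.1056 − 100·0.9726·0.0808 = 8.4480 − 7.8586 = 0.5894

$0.59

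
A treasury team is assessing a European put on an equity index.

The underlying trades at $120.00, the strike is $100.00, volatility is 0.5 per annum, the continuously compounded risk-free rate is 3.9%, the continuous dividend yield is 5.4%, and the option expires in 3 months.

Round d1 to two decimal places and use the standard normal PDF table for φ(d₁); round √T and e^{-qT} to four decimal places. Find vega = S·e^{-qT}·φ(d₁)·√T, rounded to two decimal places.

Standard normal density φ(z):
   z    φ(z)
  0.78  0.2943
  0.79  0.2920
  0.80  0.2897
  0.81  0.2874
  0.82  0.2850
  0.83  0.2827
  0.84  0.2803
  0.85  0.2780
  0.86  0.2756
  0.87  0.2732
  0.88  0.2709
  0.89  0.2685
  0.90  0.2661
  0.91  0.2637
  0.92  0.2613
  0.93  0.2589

16.59

T = 0.25;  σ√T = 0.2500
d₁ = [ln(120/100) + (0.039 − 0.054 + 0.5²/2)·0.25] / 0.2500 = [0.1823 + 0.0275] / 0.2500 = 0.8393 ≈ 0.84
√T = √0.25 = 0.5000
φ(d₁) = φ(0.84) = 0.2803
e^(−qT) = e^(−0.054·0.25) = 0.9866
vega = S·e^(−qT)·φ(d₁)·√T = 120·0.9866·0.2803·0.5000 = 16.5926
(Call and put vega coincide under Black-Scholes.)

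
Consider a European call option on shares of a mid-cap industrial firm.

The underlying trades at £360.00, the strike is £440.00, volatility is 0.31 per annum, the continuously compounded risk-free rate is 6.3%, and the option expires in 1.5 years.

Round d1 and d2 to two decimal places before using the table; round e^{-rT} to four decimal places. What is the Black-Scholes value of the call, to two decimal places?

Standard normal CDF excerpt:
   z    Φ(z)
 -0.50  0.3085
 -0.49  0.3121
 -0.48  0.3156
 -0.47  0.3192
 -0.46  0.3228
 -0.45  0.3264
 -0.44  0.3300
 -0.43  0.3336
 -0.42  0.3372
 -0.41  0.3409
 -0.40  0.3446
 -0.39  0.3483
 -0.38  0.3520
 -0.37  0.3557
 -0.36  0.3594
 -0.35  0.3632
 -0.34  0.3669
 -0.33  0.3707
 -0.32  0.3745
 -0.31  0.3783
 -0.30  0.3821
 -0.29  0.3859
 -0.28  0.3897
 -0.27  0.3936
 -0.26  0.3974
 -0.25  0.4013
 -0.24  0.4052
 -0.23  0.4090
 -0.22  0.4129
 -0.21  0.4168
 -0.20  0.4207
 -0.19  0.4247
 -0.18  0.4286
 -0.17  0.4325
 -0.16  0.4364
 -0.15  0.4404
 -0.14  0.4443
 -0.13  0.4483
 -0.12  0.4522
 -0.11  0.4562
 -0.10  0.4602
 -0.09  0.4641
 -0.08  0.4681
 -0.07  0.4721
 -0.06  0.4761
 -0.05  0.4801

£39.30

σ√T = 0.31·√1.5 = 0.3797
d₁ = [ln(360/440) + (0.063 + 0.31²/2)·1.5] / 0.3797 = [-0.2007 + 0.1666] / 0.3797 = -0.0898 ⇒ -0.09
d₂ = d₁ − σ√T = -0.0898 − 0.3797 = -0.4695 ⇒ -0.47
e^(−rT) = e^(−0.063·1.5) = 0.9098
C = 360·N(-0.09) − 440·0.9098·N(-0.47) = 360·0.4641 − 440·0.9098·0.3192 = 167.0760 − 127.7796 = 39.2964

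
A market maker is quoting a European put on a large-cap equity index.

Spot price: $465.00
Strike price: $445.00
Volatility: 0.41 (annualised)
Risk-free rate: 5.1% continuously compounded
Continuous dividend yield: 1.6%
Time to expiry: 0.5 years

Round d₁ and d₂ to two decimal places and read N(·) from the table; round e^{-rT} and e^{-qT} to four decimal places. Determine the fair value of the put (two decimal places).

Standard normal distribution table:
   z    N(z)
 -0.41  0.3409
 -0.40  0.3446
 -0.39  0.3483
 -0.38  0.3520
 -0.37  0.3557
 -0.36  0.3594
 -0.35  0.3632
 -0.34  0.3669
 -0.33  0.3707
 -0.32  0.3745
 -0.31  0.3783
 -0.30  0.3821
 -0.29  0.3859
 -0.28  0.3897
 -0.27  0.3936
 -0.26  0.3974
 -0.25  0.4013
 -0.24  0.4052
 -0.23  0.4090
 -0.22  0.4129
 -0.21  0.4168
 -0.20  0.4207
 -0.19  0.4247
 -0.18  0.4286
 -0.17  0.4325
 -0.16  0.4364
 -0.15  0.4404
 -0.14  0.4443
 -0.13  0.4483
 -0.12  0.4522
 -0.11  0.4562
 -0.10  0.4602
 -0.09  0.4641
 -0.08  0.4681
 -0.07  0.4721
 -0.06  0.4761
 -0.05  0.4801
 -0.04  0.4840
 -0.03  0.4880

$39.01

σ√T = 0.41 × 0.7071 = 0.2899
d₁ = [ln(465/445) + (0.051 − 0.016 + ½·0.41²)·0.5] / (σ√T) = (0.0440 + 0.0595) / 0.2899 = 0.3570 ⇒ 0.36
d₂ = 0.3570 − 0.2899 = 0.0670 ⇒ 0.07
e^(−qT) = e^(−0.016·0.5) = 0.9920;  e^(−rT) = e^(−0.051·0.5) = 0.9748
P = 445·0.9748·N(-0.07) − 465·0.9920·N(-0.36) = 445·0.9748·0.4721 − 465·0.9920·0.3594 = 204.7904 − 165.7840 = 39.0063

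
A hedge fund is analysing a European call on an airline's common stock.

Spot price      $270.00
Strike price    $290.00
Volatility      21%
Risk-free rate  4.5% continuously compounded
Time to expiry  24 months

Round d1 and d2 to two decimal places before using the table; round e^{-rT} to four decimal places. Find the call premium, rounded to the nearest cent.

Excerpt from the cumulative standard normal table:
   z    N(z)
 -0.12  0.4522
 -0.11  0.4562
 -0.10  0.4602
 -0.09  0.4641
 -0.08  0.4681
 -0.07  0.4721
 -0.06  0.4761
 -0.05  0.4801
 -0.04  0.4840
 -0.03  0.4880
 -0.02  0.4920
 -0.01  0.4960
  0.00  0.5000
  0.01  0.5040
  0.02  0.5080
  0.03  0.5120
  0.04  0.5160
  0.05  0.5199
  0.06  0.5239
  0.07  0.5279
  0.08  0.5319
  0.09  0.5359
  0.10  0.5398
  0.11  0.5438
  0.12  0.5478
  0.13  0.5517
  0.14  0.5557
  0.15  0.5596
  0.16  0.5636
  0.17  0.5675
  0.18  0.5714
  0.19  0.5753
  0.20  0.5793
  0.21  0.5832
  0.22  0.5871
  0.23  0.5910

σ√T = 0.21·√2 = 0.2970
d₁ = [ln(270/290) + (0.045 + ½·0.21²)·2] / (σ√T) = (-0.0715 + 0.1341) / 0.2970 = 0.2109 → 0.21
d₂ = 0.2109 − 0.2970 = -0.0861 → -0.09
e^(−rT) = e^(−0.045·2) = 0.9139
N(d₁) = N(0.21) = 0.5832;  N(d₂) = N(-0.09) = 0.4641
C = 270·0.5832 − 290·0.9139·0.4641 = 157.4640 − 123.0009 = 34.4631

$34.46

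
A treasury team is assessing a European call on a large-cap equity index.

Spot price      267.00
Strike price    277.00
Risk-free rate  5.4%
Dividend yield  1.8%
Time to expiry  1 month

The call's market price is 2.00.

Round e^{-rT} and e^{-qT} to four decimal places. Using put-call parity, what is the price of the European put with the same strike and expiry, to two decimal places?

e^(−qT) = e^(−0.018·0.08333) = 0.9985;  e^(−rT) = e^(−0.054·0.08333) = 0.9955
Put-call parity: C − P = S·e^(−qT) − K·e^(−rT) = 267·0.9985 − 277·0.9955 = 266.5995 − 275.7535 = -9.1540
P = C − (C − P) = 2.00 − (-9.1540) = 11.1540

11.15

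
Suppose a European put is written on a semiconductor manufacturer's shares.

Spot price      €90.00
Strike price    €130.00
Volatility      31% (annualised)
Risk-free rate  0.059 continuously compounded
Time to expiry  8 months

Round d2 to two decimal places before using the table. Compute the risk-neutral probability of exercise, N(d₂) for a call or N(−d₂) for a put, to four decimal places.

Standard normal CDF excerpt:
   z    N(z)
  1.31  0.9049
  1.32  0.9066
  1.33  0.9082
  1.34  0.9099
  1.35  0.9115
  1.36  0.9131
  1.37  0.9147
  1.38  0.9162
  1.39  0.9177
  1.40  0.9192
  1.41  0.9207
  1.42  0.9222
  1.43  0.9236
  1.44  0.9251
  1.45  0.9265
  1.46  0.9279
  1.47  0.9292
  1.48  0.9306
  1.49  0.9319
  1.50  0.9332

0.9222

T = 0.6667;  σ√T = 0.2531
d₁ = [ln(90/130) + (0.059 + 0.31²/2)·0.6667] / 0.2531 = [-0.3677 + 0.0714] / 0.2531 = -1.1708 which rounds to -1.17
d₂ = d₁ − σ√T = -1.1708 − 0.2531 = -1.4240 which rounds to -1.42
Pr(exercise) under Q = N(−d₂) = N(1.42) = 0.9222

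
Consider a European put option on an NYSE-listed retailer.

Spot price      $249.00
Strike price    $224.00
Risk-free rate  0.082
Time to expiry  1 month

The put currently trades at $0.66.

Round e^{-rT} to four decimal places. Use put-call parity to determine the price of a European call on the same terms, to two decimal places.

e^(−rT) = e^(−0.082·0.08333) = 0.9932
Put-call parity: C − P = S − K·e^(−rT) = 249 − 224·0.9932 = 249 − 222.4768 = 26.5232
C = P + (C − P) = 0.66 + (26.5232) = 27.1832

$27.18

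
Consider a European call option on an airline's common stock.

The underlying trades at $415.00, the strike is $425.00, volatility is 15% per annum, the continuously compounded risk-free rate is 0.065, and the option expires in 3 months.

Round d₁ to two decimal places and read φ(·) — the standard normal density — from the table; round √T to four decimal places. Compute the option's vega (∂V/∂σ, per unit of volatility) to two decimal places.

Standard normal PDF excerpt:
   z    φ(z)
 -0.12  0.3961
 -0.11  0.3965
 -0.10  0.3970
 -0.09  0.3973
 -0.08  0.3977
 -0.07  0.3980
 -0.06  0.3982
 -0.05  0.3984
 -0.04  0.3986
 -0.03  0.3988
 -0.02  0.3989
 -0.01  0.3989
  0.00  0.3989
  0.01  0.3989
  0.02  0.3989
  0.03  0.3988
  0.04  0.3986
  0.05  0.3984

T = 0.25;  σ√T = 0.0750
ln(S/K) + (r + σ²/2)T = ln(415/425) + (0.065 + 0.15²/2)·0.25 = -0.0238 + 0.0191 = -0.0047
d₁ = -0.0047 / 0.0750 = -0.0633 ⇒ -0.06
√T = √0.25 = 0.5000
φ(d₁) = φ(-0.06) = 0.3982
vega = S·φ(d₁)·√T = 415·0.3982·0.5000 = 82.6265

82.63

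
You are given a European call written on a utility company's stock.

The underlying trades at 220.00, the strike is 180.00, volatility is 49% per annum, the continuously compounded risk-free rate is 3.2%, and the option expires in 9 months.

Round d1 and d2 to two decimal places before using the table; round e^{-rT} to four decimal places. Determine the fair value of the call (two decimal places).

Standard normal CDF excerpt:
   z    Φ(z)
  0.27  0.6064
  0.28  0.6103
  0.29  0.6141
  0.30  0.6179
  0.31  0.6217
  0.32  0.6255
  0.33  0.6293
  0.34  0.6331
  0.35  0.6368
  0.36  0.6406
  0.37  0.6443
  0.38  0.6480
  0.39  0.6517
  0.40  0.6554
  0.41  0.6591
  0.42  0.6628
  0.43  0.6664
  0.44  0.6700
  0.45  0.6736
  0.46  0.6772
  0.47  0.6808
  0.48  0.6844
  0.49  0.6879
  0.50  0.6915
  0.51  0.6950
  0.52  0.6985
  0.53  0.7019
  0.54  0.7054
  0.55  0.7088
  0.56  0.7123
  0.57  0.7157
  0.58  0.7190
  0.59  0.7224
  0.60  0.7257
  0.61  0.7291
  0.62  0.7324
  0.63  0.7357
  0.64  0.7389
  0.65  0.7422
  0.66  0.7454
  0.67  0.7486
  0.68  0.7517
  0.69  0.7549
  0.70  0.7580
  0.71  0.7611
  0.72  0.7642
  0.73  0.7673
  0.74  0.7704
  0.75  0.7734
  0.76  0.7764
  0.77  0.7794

σ√T = 0.49·√0.75 = 0.4244
d₁ = [ln(220/180) + (0.032 + ½·0.49²)·0.75] / (σ√T) = (0.2007 + 0.1140) / 0.4244 = 0.7416 → 0.74
d₂ = 0.7416 − 0.4244 = 0.3173 → 0.32
exp(−rT) = exp(−0.032·0.75) = 0.9763
N(d₁) = N(0.74) = 0.7704;  N(d₂) = N(0.32) = 0.6255
C = 220·0.7704 − 180·0.9763·0.6255 = 169.4880 − 109.9216 = 59.5664

59.57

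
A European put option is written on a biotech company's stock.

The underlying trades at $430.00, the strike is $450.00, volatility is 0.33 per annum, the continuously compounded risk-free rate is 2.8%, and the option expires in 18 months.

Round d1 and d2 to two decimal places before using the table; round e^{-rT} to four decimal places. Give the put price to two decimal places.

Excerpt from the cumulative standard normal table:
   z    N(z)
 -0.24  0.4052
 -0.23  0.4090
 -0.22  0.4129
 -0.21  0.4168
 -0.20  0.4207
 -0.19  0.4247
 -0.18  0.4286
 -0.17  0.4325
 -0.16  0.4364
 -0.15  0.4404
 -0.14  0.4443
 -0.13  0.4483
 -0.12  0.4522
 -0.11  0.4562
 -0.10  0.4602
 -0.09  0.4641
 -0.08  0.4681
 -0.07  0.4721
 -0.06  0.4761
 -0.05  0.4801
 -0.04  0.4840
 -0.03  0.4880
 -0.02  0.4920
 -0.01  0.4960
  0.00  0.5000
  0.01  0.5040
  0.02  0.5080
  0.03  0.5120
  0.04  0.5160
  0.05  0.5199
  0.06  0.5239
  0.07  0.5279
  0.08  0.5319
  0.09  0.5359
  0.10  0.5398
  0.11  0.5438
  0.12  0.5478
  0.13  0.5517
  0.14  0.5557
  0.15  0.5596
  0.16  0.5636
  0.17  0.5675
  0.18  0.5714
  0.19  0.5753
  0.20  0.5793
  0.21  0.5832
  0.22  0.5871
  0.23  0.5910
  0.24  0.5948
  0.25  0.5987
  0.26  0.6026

$69.03

σ√T = 0.33 × 1.2247 = 0.4042
d₁ = [ln(430/450) + (0.028 + ½·0.33²)·1.5] / (σ√T) = (-0.0455 + 0.1237) / 0.4042 = 0.1935 which rounds to 0.19
d₂ = 0.1935 − 0.4042 = -0.2106 which rounds to -0.21
exp(−rT) = exp(−0.028·1.5) = 0.9589
P = 450·0.9589·N(0.21) − 430·N(-0.19) = 450·0.9589·0.5832 − 430·0.4247 = 251.6537 − 182.6210 = 69.0327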